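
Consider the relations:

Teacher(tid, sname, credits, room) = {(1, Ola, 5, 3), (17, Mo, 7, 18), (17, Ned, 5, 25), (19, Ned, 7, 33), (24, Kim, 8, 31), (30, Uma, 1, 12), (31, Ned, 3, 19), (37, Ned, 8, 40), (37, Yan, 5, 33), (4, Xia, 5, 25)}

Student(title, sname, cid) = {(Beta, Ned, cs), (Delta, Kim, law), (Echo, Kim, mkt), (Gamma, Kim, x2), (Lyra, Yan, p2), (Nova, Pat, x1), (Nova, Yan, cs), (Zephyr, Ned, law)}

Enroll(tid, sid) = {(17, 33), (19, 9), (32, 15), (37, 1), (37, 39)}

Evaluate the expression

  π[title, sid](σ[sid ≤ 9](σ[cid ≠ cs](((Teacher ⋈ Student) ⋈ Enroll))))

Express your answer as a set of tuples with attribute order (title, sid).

{(Lyra, 1), (Zephyr, 1), (Zephyr, 9)}

Natural join on sname: {(17, Ned, 5, 25, Beta, cs), (17, Ned, 5, 25, Zephyr, law), (19, Ned, 7, 33, Beta, cs), (19, Ned, 7, 33, Zephyr, law), (24, Kim, 8, 31, Delta, law), (24, Kim, 8, 31, Echo, mkt), (24, Kim, 8, 31, Gamma, x2), (31, Ned, 3, 19, Beta, cs), (31, Ned, 3, 19, Zephyr, law), (37, Ned, 8, 40, Beta, cs), (37, Ned, 8, 40, Zephyr, law), (37, Yan, 5, 33, Lyra, p2), (37, Yan, 5, 33, Nova, cs)}
Natural join on tid: {(17, Ned, 5, 25, Beta, cs, 33), (17, Ned, 5, 25, Zephyr, law, 33), (19, Ned, 7, 33, Beta, cs, 9), (19, Ned, 7, 33, Zephyr, law, 9), (37, Ned, 8, 40, Beta, cs, 1), (37, Ned, 8, 40, Beta, cs, 39), (37, Ned, 8, 40, Zephyr, law, 1), (37, Ned, 8, 40, Zephyr, law, 39), (37, Yan, 5, 33, Lyra, p2, 1), (37, Yan, 5, 33, Lyra, p2, 39), (37, Yan, 5, 33, Nova, cs, 1), (37, Yan, 5, 33, Nova, cs, 39)}
Apply σ_{cid ≠ cs}; surviving tuples: {(17, Ned, 5, 25, Zephyr, law, 33), (19, Ned, 7, 33, Zephyr, law, 9), (37, Ned, 8, 40, Zephyr, law, 1), (37, Ned, 8, 40, Zephyr, law, 39), (37, Yan, 5, 33, Lyra, p2, 1), (37, Yan, 5, 33, Lyra, p2, 39)}
Apply σ_{sid ≤ 9}; surviving tuples: {(19, Ned, 7, 33, Zephyr, law, 9), (37, Ned, 8, 40, Zephyr, law, 1), (37, Yan, 5, 33, Lyra, p2, 1)}
π_{title, sid} gives {(Lyra, 1), (Zephyr, 1), (Zephyr, 9)}.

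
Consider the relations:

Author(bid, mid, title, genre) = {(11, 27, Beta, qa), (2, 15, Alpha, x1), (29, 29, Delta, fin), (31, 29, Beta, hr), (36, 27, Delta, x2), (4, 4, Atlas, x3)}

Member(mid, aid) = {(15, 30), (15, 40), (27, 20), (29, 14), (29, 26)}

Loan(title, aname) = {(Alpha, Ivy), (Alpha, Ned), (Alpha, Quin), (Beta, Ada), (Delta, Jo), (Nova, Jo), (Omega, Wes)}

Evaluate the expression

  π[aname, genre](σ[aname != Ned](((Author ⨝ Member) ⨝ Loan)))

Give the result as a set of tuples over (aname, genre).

Joining Author and Member on mid yields {(11, 27, Beta, qa, 20), (2, 15, Alpha, x1, 30), (2, 15, Alpha, x1, 40), (29, 29, Delta, fin, 14), (29, 29, Delta, fin, 26), (31, 29, Beta, hr, 14), (31, 29, Beta, hr, 26), (36, 27, Delta, x2, 20)}.
Joining (Author ⨝ Member) and Loan on title yields {(11, 27, Beta, qa, 20, Ada), (2, 15, Alpha, x1, 30, Ivy), (2, 15, Alpha, x1, 30, Ned), (2, 15, Alpha, x1, 30, Quin), (2, 15, Alpha, x1, 40, Ivy), (2, 15, Alpha, x1, 40, Ned), (2, 15, Alpha, x1, 40, Quin), (29, 29, Delta, fin, 14, Jo), (29, 29, Delta, fin, 26, Jo), (31, 29, Beta, hr, 14, Ada), (31, 29, Beta, hr, 26, Ada), (36, 27, Delta, x2, 20, Jo)}.
Filtering on aname != Ned leaves {(11, 27, Beta, qa, 20, Ada), (2, 15, Alpha, x1, 30, Ivy), (2, 15, Alpha, x1, 30, Quin), (2, 15, Alpha, x1, 40, Ivy), (2, 15, Alpha, x1, 40, Quin), (29, 29, Delta, fin, 14, Jo), (29, 29, Delta, fin, 26, Jo), (31, 29, Beta, hr, 14, Ada), (31, 29, Beta, hr, 26, Ada), (36, 27, Delta, x2, 20, Jo)}.
Projecting to aname, genre (4 duplicate(s) eliminated): {(Ada, hr), (Ada, qa), (Ivy, x1), (Jo, fin), (Jo, x2), (Quin, x1)}

{(Ada, hr), (Ada, qa), (Ivy, x1), (Jo, fin), (Jo, x2), (Quin, x1)}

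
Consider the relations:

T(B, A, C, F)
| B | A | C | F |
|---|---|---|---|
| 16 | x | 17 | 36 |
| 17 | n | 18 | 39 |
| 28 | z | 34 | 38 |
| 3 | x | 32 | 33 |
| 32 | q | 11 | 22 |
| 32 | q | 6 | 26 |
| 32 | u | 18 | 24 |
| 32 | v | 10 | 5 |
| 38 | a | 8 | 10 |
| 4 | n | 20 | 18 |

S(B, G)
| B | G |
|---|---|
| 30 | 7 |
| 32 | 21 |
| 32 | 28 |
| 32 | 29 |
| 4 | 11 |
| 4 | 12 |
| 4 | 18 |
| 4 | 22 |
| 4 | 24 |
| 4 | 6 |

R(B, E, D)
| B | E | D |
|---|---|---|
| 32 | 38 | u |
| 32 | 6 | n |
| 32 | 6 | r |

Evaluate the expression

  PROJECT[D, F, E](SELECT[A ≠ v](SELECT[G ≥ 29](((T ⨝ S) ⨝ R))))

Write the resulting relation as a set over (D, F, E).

Joining T and S on B yields {(32, q, 11, 22, 21), (32, q, 11, 22, 28), (32, q, 11, 22, 29), (32, q, 6, 26, 21), (32, q, 6, 26, 28), (32, q, 6, 26, 29), (32, u, 18, 24, 21), (32, u, 18, 24, 28), (32, u, 18, 24, 29), (32, v, 10, 5, 21), (32, v, 10, 5, 28), (32, v, 10, 5, 29), (4, n, 20, 18, 11), (4, n, 20, 18, 12), (4, n, 20, 18, 18), (4, n, 20, 18, 22), (4, n, 20, 18, 24), (4, n, 20, 18, 6)}.
Joining (T ⨝ S) and R on B yields {(32, q, 11, 22, 21, 38, u), (32, q, 11, 22, 21, 6, n), (32, q, 11, 22, 21, 6, r), (32, q, 11, 22, 28, 38, u), (32, q, 11, 22, 28, 6, n), (32, q, 11, 22, 28, 6, r), (32, q, 11, 22, 29, 38, u), (32, q, 11, 22, 29, 6, n), (32, q, 11, 22, 29, 6, r), (32, q, 6, 26, 21, 38, u), (32, q, 6, 26, 21, 6, n), (32, q, 6, 26, 21, 6, r), (32, q, 6, 26, 28, 38, u), (32, q, 6, 26, 28, 6, n), (32, q, 6, 26, 28, 6, r), (32, q, 6, 26, 29, 38, u), (32, q, 6, 26, 29, 6, n), (32, q, 6, 26, 29, 6, r), (32, u, 18, 24, 21, 38, u), (32, u, 18, 24, 21, 6, n), (32, u, 18, 24, 21, 6, r), (32, u, 18, 24, 28, 38, u), (32, u, 18, 24, 28, 6, n), (32, u, 18, 24, 28, 6, r), (32, u, 18, 24, 29, 38, u), (32, u, 18, 24, 29, 6, n), (32, u, 18, 24, 29, 6, r), (32, v, 10, 5, 21, 38, u), (32, v, 10, 5, 21, 6, n), (32, v, 10, 5, 21, 6, r), (32, v, 10, 5, 28, 38, u), (32, v, 10, 5, 28, 6, n), (32, v, 10, 5, 28, 6, r), (32, v, 10, 5, 29, 38, u), (32, v, 10, 5, 29, 6, n), (32, v, 10, 5, 29, 6, r)}.
Filtering on G ≥ 29 leaves {(32, q, 11, 22, 29, 38, u), (32, q, 11, 22, 29, 6, n), (32, q, 11, 22, 29, 6, r), (32, q, 6, 26, 29, 38, u), (32, q, 6, 26, 29, 6, n), (32, q, 6, 26, 29, 6, r), (32, u, 18, 24, 29, 38, u), (32, u, 18, 24, 29, 6, n), (32, u, 18, 24, 29, 6, r), (32, v, 10, 5, 29, 38, u), (32, v, 10, 5, 29, 6, n), (32, v, 10, 5, 29, 6, r)}.
Filtering on A ≠ v leaves {(32, q, 11, 22, 29, 38, u), (32, q, 11, 22, 29, 6, n), (32, q, 11, 22, 29, 6, r), (32, q, 6, 26, 29, 38, u), (32, q, 6, 26, 29, 6, n), (32, q, 6, 26, 29, 6, r), (32, u, 18, 24, 29, 38, u), (32, u, 18, 24, 29, 6, n), (32, u, 18, 24, 29, 6, r)}.
π_{D, F, E} gives {(n, 22, 6), (n, 24, 6), (n, 26, 6), (r, 22, 6), (r, 24, 6), (r, 26, 6), (u, 22, 38), (u, 24, 38), (u, 26, 38)}.

{(n, 22, 6), (n, 24, 6), (n, 26, 6), (r, 22, 6), (r, 24, 6), (r, 26, 6), (u, 22, 38), (u, 24, 38), (u, 26, 38)}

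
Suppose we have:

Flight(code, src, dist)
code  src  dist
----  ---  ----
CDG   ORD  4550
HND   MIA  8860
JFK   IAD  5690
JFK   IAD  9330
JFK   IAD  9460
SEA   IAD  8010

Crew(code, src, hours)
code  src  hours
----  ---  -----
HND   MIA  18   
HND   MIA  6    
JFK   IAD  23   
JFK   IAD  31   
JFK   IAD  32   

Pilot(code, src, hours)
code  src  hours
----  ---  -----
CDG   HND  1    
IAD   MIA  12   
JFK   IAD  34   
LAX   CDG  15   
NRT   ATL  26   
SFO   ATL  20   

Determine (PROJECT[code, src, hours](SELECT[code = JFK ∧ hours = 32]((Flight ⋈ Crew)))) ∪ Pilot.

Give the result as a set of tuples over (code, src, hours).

Flight ⋈ Crew (natural join on code, src): {(HND, MIA, 8860, 18), (HND, MIA, 8860, 6), (JFK, IAD, 5690, 23), (JFK, IAD, 5690, 31), (JFK, IAD, 5690, 32), (JFK, IAD, 9330, 23), (JFK, IAD, 9330, 31), (JFK, IAD, 9330, 32), (JFK, IAD, 9460, 23), (JFK, IAD, 9460, 31), (JFK, IAD, 9460, 32)}
Filtering on code = JFK ∧ hours = 32 leaves {(JFK, IAD, 5690, 32), (JFK, IAD, 9330, 32), (JFK, IAD, 9460, 32)}.
π[code, src, hours]: project onto (code, src, hours) (2 duplicate(s) eliminated) → {(JFK, IAD, 32)}
Taking the union: {(CDG, HND, 1), (IAD, MIA, 12), (JFK, IAD, 32), (JFK, IAD, 34), (LAX, CDG, 15), (NRT, ATL, 26), (SFO, ATL, 20)}

{(CDG, HND, 1), (IAD, MIA, 12), (JFK, IAD, 32), (JFK, IAD, 34), (LAX, CDG, 15), (NRT, ATL, 26), (SFO, ATL, 20)}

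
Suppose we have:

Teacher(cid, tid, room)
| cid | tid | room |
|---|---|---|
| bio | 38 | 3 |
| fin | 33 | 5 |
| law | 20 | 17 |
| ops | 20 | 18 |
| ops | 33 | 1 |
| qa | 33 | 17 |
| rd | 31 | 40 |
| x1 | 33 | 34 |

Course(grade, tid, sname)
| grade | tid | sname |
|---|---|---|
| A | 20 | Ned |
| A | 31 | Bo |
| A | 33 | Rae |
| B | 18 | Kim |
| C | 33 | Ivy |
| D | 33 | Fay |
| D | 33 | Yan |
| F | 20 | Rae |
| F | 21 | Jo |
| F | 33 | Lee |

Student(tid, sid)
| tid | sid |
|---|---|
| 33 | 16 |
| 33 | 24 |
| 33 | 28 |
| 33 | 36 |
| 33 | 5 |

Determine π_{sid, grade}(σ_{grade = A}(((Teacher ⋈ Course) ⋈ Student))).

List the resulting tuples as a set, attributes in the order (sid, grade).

{(16, A), (24, A), (28, A), (36, A), (5, A)}

Joining Teacher and Course on tid yields {(fin, 33, 5, A, Rae), (fin, 33, 5, C, Ivy), (fin, 33, 5, D, Fay), (fin, 33, 5, D, Yan), (fin, 33, 5, F, Lee), (law, 20, 17, A, Ned), (law, 20, 17, F, Rae), (ops, 20, 18, A, Ned), (ops, 20, 18, F, Rae), (ops, 33, 1, A, Rae), (ops, 33, 1, C, Ivy), (ops, 33, 1, D, Fay), (ops, 33, 1, D, Yan), (ops, 33, 1, F, Lee), (qa, 33, 17, A, Rae), (qa, 33, 17, C, Ivy), (qa, 33, 17, D, Fay), (qa, 33, 17, D, Yan), (qa, 33, 17, F, Lee), (rd, 31, 40, A, Bo), (x1, 33, 34, A, Rae), (x1, 33, 34, C, Ivy), (x1, 33, 34, D, Fay), (x1, 33, 34, D, Yan), (x1, 33, 34, F, Lee)}.
Joining (Teacher ⋈ Course) and Student on tid yields {(fin, 33, 5, A, Rae, 16), (fin, 33, 5, A, Rae, 24), (fin, 33, 5, A, Rae, 28), (fin, 33, 5, A, Rae, 36), (fin, 33, 5, A, Rae, 5), (fin, 33, 5, C, Ivy, 16), (fin, 33, 5, C, Ivy, 24), (fin, 33, 5, C, Ivy, 28), (fin, 33, 5, C, Ivy, 36), (fin, 33, 5, C, Ivy, 5), (fin, 33, 5, D, Fay, 16), (fin, 33, 5, D, Fay, 24), (fin, 33, 5, D, Fay, 28), (fin, 33, 5, D, Fay, 36), (fin, 33, 5, D, Fay, 5), (fin, 33, 5, D, Yan, 16), (fin, 33, 5, D, Yan, 24), (fin, 33, 5, D, Yan, 28), (fin, 33, 5, D, Yan, 36), (fin, 33, 5, D, Yan, 5), (fin, 33, 5, F, Lee, 16), (fin, 33, 5, F, Lee, 24), (fin, 33, 5, F, Lee, 28), (fin, 33, 5, F, Lee, 36), (fin, 33, 5, F, Lee, 5), (ops, 33, 1, A, Rae, 16), (ops, 33, 1, A, Rae, 24), (ops, 33, 1, A, Rae, 28), (ops, 33, 1, A, Rae, 36), (ops, 33, 1, A, Rae, 5), (ops, 33, 1, C, Ivy, 16), (ops, 33, 1, C, Ivy, 24), (ops, 33, 1, C, Ivy, 28), (ops, 33, 1, C, Ivy, 36), (ops, 33, 1, C, Ivy, 5), (ops, 33, 1, D, Fay, 16), (ops, 33, 1, D, Fay, 24), (ops, 33, 1, D, Fay, 28), (ops, 33, 1, D, Fay, 36), (ops, 33, 1, D, Fay, 5), (ops, 33, 1, D, Yan, 16), (ops, 33, 1, D, Yan, 24), (ops, 33, 1, D, Yan, 28), (ops, 33, 1, D, Yan, 36), (ops, 33, 1, D, Yan, 5), (ops, 33, 1, F, Lee, 16), (ops, 33, 1, F, Lee, 24), (ops, 33, 1, F, Lee, 28), (ops, 33, 1, F, Lee, 36), (ops, 33, 1, F, Lee, 5), (qa, 33, 17, A, Rae, 16), (qa, 33, 17, A, Rae, 24), (qa, 33, 17, A, Rae, 28), (qa, 33, 17, A, Rae, 36), (qa, 33, 17, A, Rae, 5), (qa, 33, 17, C, Ivy, 16), (qa, 33, 17, C, Ivy, 24), (qa, 33, 17, C, Ivy, 28), (qa, 33, 17, C, Ivy, 36), (qa, 33, 17, C, Ivy, 5), (qa, 33, 17, D, Fay, 16), (qa, 33, 17, D, Fay, 24), (qa, 33, 17, D, Fay, 28), (qa, 33, 17, D, Fay, 36), (qa, 33, 17, D, Fay, 5), (qa, 33, 17, D, Yan, 16), (qa, 33, 17, D, Yan, 24), (qa, 33, 17, D, Yan, 28), (qa, 33, 17, D, Yan, 36), (qa, 33, 17, D, Yan, 5), (qa, 33, 17, F, Lee, 16), (qa, 33, 17, F, Lee, 24), (qa, 33, 17, F, Lee, 28), (qa, 33, 17, F, Lee, 36), (qa, 33, 17, F, Lee, 5), (x1, 33, 34, A, Rae, 16), (x1, 33, 34, A, Rae, 24), (x1, 33, 34, A, Rae, 28), (x1, 33, 34, A, Rae, 36), (x1, 33, 34, A, Rae, 5), (x1, 33, 34, C, Ivy, 16), (x1, 33, 34, C, Ivy, 24), (x1, 33, 34, C, Ivy, 28), (x1, 33, 34, C, Ivy, 36), (x1, 33, 34, C, Ivy, 5), (x1, 33, 34, D, Fay, 16), (x1, 33, 34, D, Fay, 24), (x1, 33, 34, D, Fay, 28), (x1, 33, 34, D, Fay, 36), (x1, 33, 34, D, Fay, 5), (x1, 33, 34, D, Yan, 16), (x1, 33, 34, D, Yan, 24), (x1, 33, 34, D, Yan, 28), (x1, 33, 34, D, Yan, 36), (x1, 33, 34, D, Yan, 5), (x1, 33, 34, F, Lee, 16), (x1, 33, 34, F, Lee, 24), (x1, 33, 34, F, Lee, 28), (x1, 33, 34, F, Lee, 36), (x1, 33, 34, F, Lee, 5)}.
Apply σ_{grade = A}; surviving tuples: {(fin, 33, 5, A, Rae, 16), (fin, 33, 5, A, Rae, 24), (fin, 33, 5, A, Rae, 28), (fin, 33, 5, A, Rae, 36), (fin, 33, 5, A, Rae, 5), (ops, 33, 1, A, Rae, 16), (ops, 33, 1, A, Rae, 24), (ops, 33, 1, A, Rae, 28), (ops, 33, 1, A, Rae, 36), (ops, 33, 1, A, Rae, 5), (qa, 33, 17, A, Rae, 16), (qa, 33, 17, A, Rae, 24), (qa, 33, 17, A, Rae, 28), (qa, 33, 17, A, Rae, 36), (qa, 33, 17, A, Rae, 5), (x1, 33, 34, A, Rae, 16), (x1, 33, 34, A, Rae, 24), (x1, 33, 34, A, Rae, 28), (x1, 33, 34, A, Rae, 36), (x1, 33, 34, A, Rae, 5)}
π_{sid, grade} gives {(16, A), (24, A), (28, A), (36, A), (5, A)} (15 duplicate(s) eliminated).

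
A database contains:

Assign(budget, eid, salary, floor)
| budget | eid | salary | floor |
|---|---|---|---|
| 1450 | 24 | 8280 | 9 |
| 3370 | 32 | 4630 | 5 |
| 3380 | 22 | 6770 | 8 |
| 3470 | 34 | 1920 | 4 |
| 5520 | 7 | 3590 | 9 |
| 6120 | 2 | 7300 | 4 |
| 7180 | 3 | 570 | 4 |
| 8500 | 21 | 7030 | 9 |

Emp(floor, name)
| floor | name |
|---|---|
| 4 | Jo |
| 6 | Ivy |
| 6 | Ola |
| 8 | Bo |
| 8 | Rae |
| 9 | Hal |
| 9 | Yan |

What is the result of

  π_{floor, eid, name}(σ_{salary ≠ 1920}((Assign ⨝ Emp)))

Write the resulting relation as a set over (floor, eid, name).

{(4, 2, Jo), (4, 3, Jo), (8, 22, Bo), (8, 22, Rae), (9, 21, Hal), (9, 21, Yan), (9, 24, Hal), (9, 24, Yan), (9, 7, Hal), (9, 7, Yan)}

Natural join on floor: {(1450, 24, 8280, 9, Hal), (1450, 24, 8280, 9, Yan), (3380, 22, 6770, 8, Bo), (3380, 22, 6770, 8, Rae), (3470, 34, 1920, 4, Jo), (5520, 7, 3590, 9, Hal), (5520, 7, 3590, 9, Yan), (6120, 2, 7300, 4, Jo), (7180, 3, 570, 4, Jo), (8500, 21, 7030, 9, Hal), (8500, 21, 7030, 9, Yan)}
σ[salary ≠ 1920]: keep tuples satisfying salary ≠ 1920 → {(1450, 24, 8280, 9, Hal), (1450, 24, 8280, 9, Yan), (3380, 22, 6770, 8, Bo), (3380, 22, 6770, 8, Rae), (5520, 7, 3590, 9, Hal), (5520, 7, 3590, 9, Yan), (6120, 2, 7300, 4, Jo), (7180, 3, 570, 4, Jo), (8500, 21, 7030, 9, Hal), (8500, 21, 7030, 9, Yan)}
π[floor, eid, name]: project onto (floor, eid, name) → {(4, 2, Jo), (4, 3, Jo), (8, 22, Bo), (8, 22, Rae), (9, 21, Hal), (9, 21, Yan), (9, 24, Hal), (9, 24, Yan), (9, 7, Hal), (9, 7, Yan)}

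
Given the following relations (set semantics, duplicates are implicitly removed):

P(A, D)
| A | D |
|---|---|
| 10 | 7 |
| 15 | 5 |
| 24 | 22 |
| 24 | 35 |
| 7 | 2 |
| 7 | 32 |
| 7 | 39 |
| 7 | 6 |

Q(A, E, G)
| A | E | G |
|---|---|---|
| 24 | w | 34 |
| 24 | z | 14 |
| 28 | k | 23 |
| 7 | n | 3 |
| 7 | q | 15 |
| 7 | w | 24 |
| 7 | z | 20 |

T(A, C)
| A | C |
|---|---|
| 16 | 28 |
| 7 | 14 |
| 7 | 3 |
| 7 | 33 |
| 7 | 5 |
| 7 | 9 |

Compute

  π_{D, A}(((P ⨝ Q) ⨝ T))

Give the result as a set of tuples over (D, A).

{(2, 7), (32, 7), (39, 7), (6, 7)}

Natural join on A: {(24, 22, w, 34), (24, 22, z, 14), (24, 35, w, 34), (24, 35, z, 14), (7, 2, n, 3), (7, 2, q, 15), (7, 2, w, 24), (7, 2, z, 20), (7, 32, n, 3), (7, 32, q, 15), (7, 32, w, 24), (7, 32, z, 20), (7, 39, n, 3), (7, 39, q, 15), (7, 39, w, 24), (7, 39, z, 20), (7, 6, n, 3), (7, 6, q, 15), (7, 6, w, 24), (7, 6, z, 20)}
Natural join on A: {(7, 2, n, 3, 14), (7, 2, n, 3, 3), (7, 2, n, 3, 33), (7, 2, n, 3, 5), (7, 2, n, 3, 9), (7, 2, q, 15, 14), (7, 2, q, 15, 3), (7, 2, q, 15, 33), (7, 2, q, 15, 5), (7, 2, q, 15, 9), (7, 2, w, 24, 14), (7, 2, w, 24, 3), (7, 2, w, 24, 33), (7, 2, w, 24, 5), (7, 2, w, 24, 9), (7, 2, z, 20, 14), (7, 2, z, 20, 3), (7, 2, z, 20, 33), (7, 2, z, 20, 5), (7, 2, z, 20, 9), (7, 32, n, 3, 14), (7, 32, n, 3, 3), (7, 32, n, 3, 33), (7, 32, n, 3, 5), (7, 32, n, 3, 9), (7, 32, q, 15, 14), (7, 32, q, 15, 3), (7, 32, q, 15, 33), (7, 32, q, 15, 5), (7, 32, q, 15, 9), (7, 32, w, 24, 14), (7, 32, w, 24, 3), (7, 32, w, 24, 33), (7, 32, w, 24, 5), (7, 32, w, 24, 9), (7, 32, z, 20, 14), (7, 32, z, 20, 3), (7, 32, z, 20, 33), (7, 32, z, 20, 5), (7, 32, z, 20, 9), (7, 39, n, 3, 14), (7, 39, n, 3, 3), (7, 39, n, 3, 33), (7, 39, n, 3, 5), (7, 39, n, 3, 9), (7, 39, q, 15, 14), (7, 39, q, 15, 3), (7, 39, q, 15, 33), (7, 39, q, 15, 5), (7, 39, q, 15, 9), (7, 39, w, 24, 14), (7, 39, w, 24, 3), (7, 39, w, 24, 33), (7, 39, w, 24, 5), (7, 39, w, 24, 9), (7, 39, z, 20, 14), (7, 39, z, 20, 3), (7, 39, z, 20, 33), (7, 39, z, 20, 5), (7, 39, z, 20, 9), (7, 6, n, 3, 14), (7, 6, n, 3, 3), (7, 6, n, 3, 33), (7, 6, n, 3, 5), (7, 6, n, 3, 9), (7, 6, q, 15, 14), (7, 6, q, 15, 3), (7, 6, q, 15, 33), (7, 6, q, 15, 5), (7, 6, q, 15, 9), (7, 6, w, 24, 14), (7, 6, w, 24, 3), (7, 6, w, 24, 33), (7, 6, w, 24, 5), (7, 6, w, 24, 9), (7, 6, z, 20, 14), (7, 6, z, 20, 3), (7, 6, z, 20, 33), (7, 6, z, 20, 5), (7, 6, z, 20, 9)}
Projecting to D, A (76 duplicate(s) eliminated): {(2, 7), (32, 7), (39, 7), (6, 7)}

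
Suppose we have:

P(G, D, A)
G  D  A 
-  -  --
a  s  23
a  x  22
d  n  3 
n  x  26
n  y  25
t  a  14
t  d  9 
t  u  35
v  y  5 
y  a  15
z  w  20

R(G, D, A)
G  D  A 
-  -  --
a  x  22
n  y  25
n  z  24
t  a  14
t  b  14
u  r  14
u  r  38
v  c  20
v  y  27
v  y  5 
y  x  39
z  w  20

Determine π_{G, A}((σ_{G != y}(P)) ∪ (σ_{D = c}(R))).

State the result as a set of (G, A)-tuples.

Filtering on G != y leaves {(a, s, 23), (a, x, 22), (d, n, 3), (n, x, 26), (n, y, 25), (t, a, 14), (t, d, 9), (t, u, 35), (v, y, 5), (z, w, 20)}.
Filtering on D = c leaves {(v, c, 20)}.
Set union of the two operands is {(a, s, 23), (a, x, 22), (d, n, 3), (n, x, 26), (n, y, 25), (t, a, 14), (t, d, 9), (t, u, 35), (v, c, 20), (v, y, 5), (z, w, 20)}.
π[G, A]: project onto (G, A) → {(a, 22), (a, 23), (d, 3), (n, 25), (n, 26), (t, 14), (t, 35), (t, 9), (v, 20), (v, 5), (z, 20)}

{(a, 22), (a, 23), (d, 3), (n, 25), (n, 26), (t, 14), (t, 35), (t, 9), (v, 20), (v, 5), (z, 20)}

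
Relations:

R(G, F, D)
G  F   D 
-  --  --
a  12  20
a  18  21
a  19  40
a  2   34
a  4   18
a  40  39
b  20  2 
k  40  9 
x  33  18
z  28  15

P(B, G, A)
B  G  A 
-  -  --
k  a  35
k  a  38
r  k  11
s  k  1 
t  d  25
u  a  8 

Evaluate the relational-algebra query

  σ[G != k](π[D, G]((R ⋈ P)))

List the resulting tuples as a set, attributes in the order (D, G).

R ⋈ P (natural join on G): {(a, 12, 20, k, 35), (a, 12, 20, k, 38), (a, 12, 20, u, 8), (a, 18, 21, k, 35), (a, 18, 21, k, 38), (a, 18, 21, u, 8), (a, 19, 40, k, 35), (a, 19, 40, k, 38), (a, 19, 40, u, 8), (a, 2, 34, k, 35), (a, 2, 34, k, 38), (a, 2, 34, u, 8), (a, 4, 18, k, 35), (a, 4, 18, k, 38), (a, 4, 18, u, 8), (a, 40, 39, k, 35), (a, 40, 39, k, 38), (a, 40, 39, u, 8), (k, 40, 9, r, 11), (k, 40, 9, s, 1)}
π_{D, G} gives {(18, a), (20, a), (21, a), (34, a), (39, a), (40, a), (9, k)} (13 duplicate(s) eliminated).
Selection G != k: {(18, a), (20, a), (21, a), (34, a), (39, a), (40, a)}

{(18, a), (20, a), (21, a), (34, a), (39, a), (40, a)}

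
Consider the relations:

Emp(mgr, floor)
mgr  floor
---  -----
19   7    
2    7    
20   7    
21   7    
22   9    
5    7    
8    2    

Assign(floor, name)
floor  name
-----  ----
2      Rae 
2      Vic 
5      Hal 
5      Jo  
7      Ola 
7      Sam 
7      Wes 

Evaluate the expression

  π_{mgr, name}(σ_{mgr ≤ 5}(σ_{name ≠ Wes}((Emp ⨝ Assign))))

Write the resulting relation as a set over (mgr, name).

Joining Emp and Assign on floor yields {(19, 7, Ola), (19, 7, Sam), (19, 7, Wes), (2, 7, Ola), (2, 7, Sam), (2, 7, Wes), (20, 7, Ola), (20, 7, Sam), (20, 7, Wes), (21, 7, Ola), (21, 7, Sam), (21, 7, Wes), (5, 7, Ola), (5, 7, Sam), (5, 7, Wes), (8, 2, Rae), (8, 2, Vic)}.
Selection name ≠ Wes: {(19, 7, Ola), (19, 7, Sam), (2, 7, Ola), (2, 7, Sam), (20, 7, Ola), (20, 7, Sam), (21, 7, Ola), (21, 7, Sam), (5, 7, Ola), (5, 7, Sam), (8, 2, Rae), (8, 2, Vic)}
Selection mgr ≤ 5: {(2, 7, Ola), (2, 7, Sam), (5, 7, Ola), (5, 7, Sam)}
Keep only column(s) mgr, name: {(2, Ola), (2, Sam), (5, Ola), (5, Sam)}

{(2, Ola), (2, Sam), (5, Ola), (5, Sam)}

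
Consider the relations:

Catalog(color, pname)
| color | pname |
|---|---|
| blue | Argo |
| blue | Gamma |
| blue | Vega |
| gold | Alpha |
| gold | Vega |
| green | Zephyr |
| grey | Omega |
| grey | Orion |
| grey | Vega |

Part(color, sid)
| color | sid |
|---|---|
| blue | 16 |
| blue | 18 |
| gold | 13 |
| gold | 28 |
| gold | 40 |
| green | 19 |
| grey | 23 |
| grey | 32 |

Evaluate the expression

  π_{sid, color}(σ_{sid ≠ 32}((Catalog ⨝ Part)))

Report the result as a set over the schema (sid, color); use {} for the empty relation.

{(13, gold), (16, blue), (18, blue), (19, green), (23, grey), (28, gold), (40, gold)}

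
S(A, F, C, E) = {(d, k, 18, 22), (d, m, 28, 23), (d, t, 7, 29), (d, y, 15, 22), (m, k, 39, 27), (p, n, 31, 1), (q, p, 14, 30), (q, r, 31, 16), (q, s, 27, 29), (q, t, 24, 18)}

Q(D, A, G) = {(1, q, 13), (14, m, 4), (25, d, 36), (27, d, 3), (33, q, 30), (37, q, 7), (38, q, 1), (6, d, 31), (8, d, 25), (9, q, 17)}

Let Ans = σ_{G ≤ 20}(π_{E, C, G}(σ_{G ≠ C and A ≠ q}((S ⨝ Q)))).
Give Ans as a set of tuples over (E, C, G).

S ⋈ Q (natural join on A): {(d, k, 18, 22, 25, 36), (d, k, 18, 22, 27, 3), (d, k, 18, 22, 6, 31), (d, k, 18, 22, 8, 25), (d, m, 28, 23, 25, 36), (d, m, 28, 23, 27, 3), (d, m, 28, 23, 6, 31), (d, m, 28, 23, 8, 25), (d, t, 7, 29, 25, 36), (d, t, 7, 29, 27, 3), (d, t, 7, 29, 6, 31), (d, t, 7, 29, 8, 25), (d, y, 15, 22, 25, 36), (d, y, 15, 22, 27, 3), (d, y, 15, 22, 6, 31), (d, y, 15, 22, 8, 25), (m, k, 39, 27, 14, 4), (q, p, 14, 30, 1, 13), (q, p, 14, 30, 33, 30), (q, p, 14, 30, 37, 7), (q, p, 14, 30, 38, 1), (q, p, 14, 30, 9, 17), (q, r, 31, 16, 1, 13), (q, r, 31, 16, 33, 30), (q, r, 31, 16, 37, 7), (q, r, 31, 16, 38, 1), (q, r, 31, 16, 9, 17), (q, s, 27, 29, 1, 13), (q, s, 27, 29, 33, 30), (q, s, 27, 29, 37, 7), (q, s, 27, 29, 38, 1), (q, s, 27, 29, 9, 17), (q, t, 24, 18, 1, 13), (q, t, 24, 18, 33, 30), (q, t, 24, 18, 37, 7), (q, t, 24, 18, 38, 1), (q, t, 24, 18, 9, 17)}
Selection G ≠ C and A ≠ q: {(d, k, 18, 22, 25, 36), (d, k, 18, 22, 27, 3), (d, k, 18, 22, 6, 31), (d, k, 18, 22, 8, 25), (d, m, 28, 23, 25, 36), (d, m, 28, 23, 27, 3), (d, m, 28, 23, 6, 31), (d, m, 28, 23, 8, 25), (d, t, 7, 29, 25, 36), (d, t, 7, 29, 27, 3), (d, t, 7, 29, 6, 31), (d, t, 7, 29, 8, 25), (d, y, 15, 22, 25, 36), (d, y, 15, 22, 27, 3), (d, y, 15, 22, 6, 31), (d, y, 15, 22, 8, 25), (m, k, 39, 27, 14, 4)}
π_{E, C, G} gives {(22, 15, 25), (22, 15, 3), (22, 15, 31), (22, 15, 36), (22, 18, 25), (22, 18, 3), (22, 18, 31), (22, 18, 36), (23, 28, 25), (23, 28, 3), (23, 28, 31), (23, 28, 36), (27, 39, 4), (29, 7, 25), (29, 7, 3), (29, 7, 31), (29, 7, 36)}.
Selection G ≤ 20: {(22, 15, 3), (22, 18, 3), (23, 28, 3), (27, 39, 4), (29, 7, 3)}

{(22, 15, 3), (22, 18, 3), (23, 28, 3), (27, 39, 4), (29, 7, 3)}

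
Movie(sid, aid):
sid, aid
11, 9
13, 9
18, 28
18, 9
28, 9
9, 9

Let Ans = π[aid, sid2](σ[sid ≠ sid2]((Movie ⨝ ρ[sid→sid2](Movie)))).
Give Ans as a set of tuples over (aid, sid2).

{(9, 11), (9, 13), (9, 18), (9, 28), (9, 9)}

ρ[sid→sid2]: schema becomes (sid2, aid); tuples unchanged.
Natural join on aid: {(11, 9, 11), (11, 9, 13), (11, 9, 18), (11, 9, 28), (11, 9, 9), (13, 9, 11), (13, 9, 13), (13, 9, 18), (13, 9, 28), (13, 9, 9), (18, 28, 18), (18, 9, 11), (18, 9, 13), (18, 9, 18), (18, 9, 28), (18, 9, 9), (28, 9, 11), (28, 9, 13), (28, 9, 18), (28, 9, 28), (28, 9, 9), (9, 9, 11), (9, 9, 13), (9, 9, 18), (9, 9, 28), (9, 9, 9)}
Selection sid ≠ sid2: {(11, 9, 13), (11, 9, 18), (11, 9, 28), (11, 9, 9), (13, 9, 11), (13, 9, 18), (13, 9, 28), (13, 9, 9), (18, 9, 11), (18, 9, 13), (18, 9, 28), (18, 9, 9), (28, 9, 11), (28, 9, 13), (28, 9, 18), (28, 9, 9), (9, 9, 11), (9, 9, 13), (9, 9, 18), (9, 9, 28)}
Projecting to aid, sid2 (15 duplicate(s) eliminated): {(9, 11), (9, 13), (9, 18), (9, 28), (9, 9)}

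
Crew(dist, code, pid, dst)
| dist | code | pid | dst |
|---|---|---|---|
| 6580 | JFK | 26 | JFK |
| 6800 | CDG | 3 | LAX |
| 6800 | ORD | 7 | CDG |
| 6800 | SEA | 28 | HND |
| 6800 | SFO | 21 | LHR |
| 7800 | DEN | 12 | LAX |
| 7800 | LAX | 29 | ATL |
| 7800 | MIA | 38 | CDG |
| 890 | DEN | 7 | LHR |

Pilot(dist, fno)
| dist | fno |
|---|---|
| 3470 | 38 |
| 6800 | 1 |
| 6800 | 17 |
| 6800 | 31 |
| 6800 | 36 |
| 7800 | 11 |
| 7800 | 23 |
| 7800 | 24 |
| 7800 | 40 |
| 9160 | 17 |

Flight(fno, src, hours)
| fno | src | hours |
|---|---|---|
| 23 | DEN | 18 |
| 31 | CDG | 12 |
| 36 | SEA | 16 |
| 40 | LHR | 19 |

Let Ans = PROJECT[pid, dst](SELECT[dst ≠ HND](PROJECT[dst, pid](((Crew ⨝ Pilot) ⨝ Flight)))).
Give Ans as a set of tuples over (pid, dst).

Crew ⋈ Pilot (natural join on dist): {(6800, CDG, 3, LAX, 1), (6800, CDG, 3, LAX, 17), (6800, CDG, 3, LAX, 31), (6800, CDG, 3, LAX, 36), (6800, ORD, 7, CDG, 1), (6800, ORD, 7, CDG, 17), (6800, ORD, 7, CDG, 31), (6800, ORD, 7, CDG, 36), (6800, SEA, 28, HND, 1), (6800, SEA, 28, HND, 17), (6800, SEA, 28, HND, 31), (6800, SEA, 28, HND, 36), (6800, SFO, 21, LHR, 1), (6800, SFO, 21, LHR, 17), (6800, SFO, 21, LHR, 31), (6800, SFO, 21, LHR, 36), (7800, DEN, 12, LAX, 11), (7800, DEN, 12, LAX, 23), (7800, DEN, 12, LAX, 24), (7800, DEN, 12, LAX, 40), (7800, LAX, 29, ATL, 11), (7800, LAX, 29, ATL, 23), (7800, LAX, 29, ATL, 24), (7800, LAX, 29, ATL, 40), (7800, MIA, 38, CDG, 11), (7800, MIA, 38, CDG, 23), (7800, MIA, 38, CDG, 24), (7800, MIA, 38, CDG, 40)}
(Crew ⨝ Pilot) ⋈ Flight (natural join on fno): {(6800, CDG, 3, LAX, 31, CDG, 12), (6800, CDG, 3, LAX, 36, SEA, 16), (6800, ORD, 7, CDG, 31, CDG, 12), (6800, ORD, 7, CDG, 36, SEA, 16), (6800, SEA, 28, HND, 31, CDG, 12), (6800, SEA, 28, HND, 36, SEA, 16), (6800, SFO, 21, LHR, 31, CDG, 12), (6800, SFO, 21, LHR, 36, SEA, 16), (7800, DEN, 12, LAX, 23, DEN, 18), (7800, DEN, 12, LAX, 40, LHR, 19), (7800, LAX, 29, ATL, 23, DEN, 18), (7800, LAX, 29, ATL, 40, LHR, 19), (7800, MIA, 38, CDG, 23, DEN, 18), (7800, MIA, 38, CDG, 40, LHR, 19)}
Projecting to dst, pid (7 duplicate(s) eliminated): {(ATL, 29), (CDG, 38), (CDG, 7), (HND, 28), (LAX, 12), (LAX, 3), (LHR, 21)}
σ[dst ≠ HND]: keep tuples satisfying dst ≠ HND → {(ATL, 29), (CDG, 38), (CDG, 7), (LAX, 12), (LAX, 3), (LHR, 21)}
Projecting to pid, dst: {(12, LAX), (21, LHR), (29, ATL), (3, LAX), (38, CDG), (7, CDG)}

{(12, LAX), (21, LHR), (29, ATL), (3, LAX), (38, CDG), (7, CDG)}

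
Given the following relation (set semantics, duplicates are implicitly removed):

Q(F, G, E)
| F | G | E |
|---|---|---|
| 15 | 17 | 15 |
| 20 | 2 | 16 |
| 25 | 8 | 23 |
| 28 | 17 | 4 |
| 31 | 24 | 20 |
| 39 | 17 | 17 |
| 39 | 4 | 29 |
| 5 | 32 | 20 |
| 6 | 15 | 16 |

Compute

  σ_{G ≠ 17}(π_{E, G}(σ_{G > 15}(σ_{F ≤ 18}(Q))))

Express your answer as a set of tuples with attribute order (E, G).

Apply σ_{F ≤ 18}; surviving tuples: {(15, 17, 15), (5, 32, 20), (6, 15, 16)}
Apply σ_{G > 15}; surviving tuples: {(15, 17, 15), (5, 32, 20)}
Projecting to E, G: {(15, 17), (20, 32)}
Apply σ_{G ≠ 17}; surviving tuples: {(20, 32)}

{(20, 32)}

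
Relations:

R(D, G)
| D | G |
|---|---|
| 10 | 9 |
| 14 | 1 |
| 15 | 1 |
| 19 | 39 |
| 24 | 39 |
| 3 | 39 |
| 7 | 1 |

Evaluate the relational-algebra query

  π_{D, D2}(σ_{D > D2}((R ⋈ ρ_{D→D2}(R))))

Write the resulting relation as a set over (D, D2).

{(14, 7), (15, 14), (15, 7), (19, 3), (24, 19), (24, 3)}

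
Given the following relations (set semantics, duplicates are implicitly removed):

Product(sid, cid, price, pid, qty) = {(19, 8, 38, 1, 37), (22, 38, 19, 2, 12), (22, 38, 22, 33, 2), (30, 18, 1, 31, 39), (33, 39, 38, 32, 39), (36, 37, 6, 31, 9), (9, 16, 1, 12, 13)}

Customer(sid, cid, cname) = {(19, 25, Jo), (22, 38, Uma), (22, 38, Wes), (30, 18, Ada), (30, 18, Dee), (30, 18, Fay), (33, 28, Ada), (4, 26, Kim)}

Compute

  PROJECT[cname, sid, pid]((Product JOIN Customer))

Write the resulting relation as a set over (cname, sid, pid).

Joining Product and Customer on sid, cid yields {(22, 38, 19, 2, 12, Uma), (22, 38, 19, 2, 12, Wes), (22, 38, 22, 33, 2, Uma), (22, 38, 22, 33, 2, Wes), (30, 18, 1, 31, 39, Ada), (30, 18, 1, 31, 39, Dee), (30, 18, 1, 31, 39, Fay)}.
π[cname, sid, pid]: project onto (cname, sid, pid) → {(Ada, 30, 31), (Dee, 30, 31), (Fay, 30, 31), (Uma, 22, 2), (Uma, 22, 33), (Wes, 22, 2), (Wes, 22, 33)}

{(Ada, 30, 31), (Dee, 30, 31), (Fay, 30, 31), (Uma, 22, 2), (Uma, 22, 33), (Wes, 22, 2), (Wes, 22, 33)}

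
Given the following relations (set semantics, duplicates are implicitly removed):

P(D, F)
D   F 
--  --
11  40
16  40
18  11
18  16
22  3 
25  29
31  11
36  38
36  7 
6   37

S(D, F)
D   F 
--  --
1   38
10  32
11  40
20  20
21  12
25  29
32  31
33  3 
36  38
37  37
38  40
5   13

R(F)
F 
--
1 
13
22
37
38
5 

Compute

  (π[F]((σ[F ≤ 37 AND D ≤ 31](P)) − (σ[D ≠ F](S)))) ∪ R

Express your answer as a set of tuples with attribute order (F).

{1, 11, 13, 16, 22, 3, 37, 38, 5}

Filtering on F ≤ 37 AND D ≤ 31 leaves {(18, 11), (18, 16), (22, 3), (25, 29), (31, 11), (6, 37)}.
Filtering on D ≠ F leaves {(1, 38), (10, 32), (11, 40), (21, 12), (25, 29), (32, 31), (33, 3), (36, 38), (38, 40), (5, 13)}.
Difference: {(18, 11), (18, 16), (22, 3), (25, 29), (31, 11), (6, 37)} with {(1, 38), (10, 32), (11, 40), (21, 12), (25, 29), (32, 31), (33, 3), (36, 38), (38, 40), (5, 13)} → {(18, 11), (18, 16), (22, 3), (31, 11), (6, 37)}
π_{F} gives {11, 16, 3, 37} (1 duplicate(s) eliminated).
Union: {11, 16, 3, 37} with {1, 13, 22, 37, 38, 5} → {1, 11, 13, 16, 22, 3, 37, 38, 5}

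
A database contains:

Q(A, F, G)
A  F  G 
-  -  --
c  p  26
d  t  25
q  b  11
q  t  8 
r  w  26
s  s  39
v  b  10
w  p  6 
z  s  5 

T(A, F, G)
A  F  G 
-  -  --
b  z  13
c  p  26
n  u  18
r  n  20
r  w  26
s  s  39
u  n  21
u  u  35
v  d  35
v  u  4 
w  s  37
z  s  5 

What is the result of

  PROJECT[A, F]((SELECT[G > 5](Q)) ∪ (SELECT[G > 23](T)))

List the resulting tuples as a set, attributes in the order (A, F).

{(c, p), (d, t), (q, b), (q, t), (r, w), (s, s), (u, u), (v, b), (v, d), (w, p), (w, s)}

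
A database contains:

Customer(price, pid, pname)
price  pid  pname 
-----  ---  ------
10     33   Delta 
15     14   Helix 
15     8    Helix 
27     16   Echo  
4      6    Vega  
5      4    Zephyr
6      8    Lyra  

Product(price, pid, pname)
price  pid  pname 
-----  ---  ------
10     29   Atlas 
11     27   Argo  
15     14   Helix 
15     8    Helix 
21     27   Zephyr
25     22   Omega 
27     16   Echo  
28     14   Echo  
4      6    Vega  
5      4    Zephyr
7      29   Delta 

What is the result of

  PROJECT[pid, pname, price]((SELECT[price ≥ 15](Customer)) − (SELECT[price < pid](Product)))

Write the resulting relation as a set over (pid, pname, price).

{(14, Helix, 15), (16, Echo, 27), (8, Helix, 15)}

Apply σ_{price ≥ 15}; surviving tuples: {(15, 14, Helix), (15, 8, Helix), (27, 16, Echo)}
Apply σ_{price < pid}; surviving tuples: {(10, 29, Atlas), (11, 27, Argo), (21, 27, Zephyr), (4, 6, Vega), (7, 29, Delta)}
Difference: {(15, 14, Helix), (15, 8, Helix), (27, 16, Echo)} with {(10, 29, Atlas), (11, 27, Argo), (21, 27, Zephyr), (4, 6, Vega), (7, 29, Delta)} → {(15, 14, Helix), (15, 8, Helix), (27, 16, Echo)}
Keep only column(s) pid, pname, price: {(14, Helix, 15), (16, Echo, 27), (8, Helix, 15)}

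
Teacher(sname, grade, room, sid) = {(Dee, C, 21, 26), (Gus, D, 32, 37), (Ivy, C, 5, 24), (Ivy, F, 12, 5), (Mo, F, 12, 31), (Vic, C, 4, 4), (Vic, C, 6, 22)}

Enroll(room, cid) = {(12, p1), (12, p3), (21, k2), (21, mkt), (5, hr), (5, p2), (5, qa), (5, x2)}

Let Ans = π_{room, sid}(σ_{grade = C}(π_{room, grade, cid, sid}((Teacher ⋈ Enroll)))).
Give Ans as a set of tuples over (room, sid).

Joining Teacher and Enroll on room yields {(Dee, C, 21, 26, k2), (Dee, C, 21, 26, mkt), (Ivy, C, 5, 24, hr), (Ivy, C, 5, 24, p2), (Ivy, C, 5, 24, qa), (Ivy, C, 5, 24, x2), (Ivy, F, 12, 5, p1), (Ivy, F, 12, 5, p3), (Mo, F, 12, 31, p1), (Mo, F, 12, 31, p3)}.
π[room, grade, cid, sid]: project onto (room, grade, cid, sid) → {(12, F, p1, 31), (12, F, p1, 5), (12, F, p3, 31), (12, F, p3, 5), (21, C, k2, 26), (21, C, mkt, 26), (5, C, hr, 24), (5, C, p2, 24), (5, C, qa, 24), (5, C, x2, 24)}
Filtering on grade = C leaves {(21, C, k2, 26), (21, C, mkt, 26), (5, C, hr, 24), (5, C, p2, 24), (5, C, qa, 24), (5, C, x2, 24)}.
π[room, sid]: project onto (room, sid) (4 duplicate(s) eliminated) → {(21, 26), (5, 24)}

{(21, 26), (5, 24)}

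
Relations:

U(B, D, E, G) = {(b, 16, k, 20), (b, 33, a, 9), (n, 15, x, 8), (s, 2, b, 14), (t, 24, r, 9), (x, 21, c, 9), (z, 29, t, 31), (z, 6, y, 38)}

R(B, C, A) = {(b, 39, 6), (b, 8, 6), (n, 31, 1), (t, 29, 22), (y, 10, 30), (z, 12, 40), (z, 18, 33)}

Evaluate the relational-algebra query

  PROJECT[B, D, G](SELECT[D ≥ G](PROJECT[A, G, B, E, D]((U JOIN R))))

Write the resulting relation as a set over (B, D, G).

{(b, 33, 9), (n, 15, 8), (t, 24, 9)}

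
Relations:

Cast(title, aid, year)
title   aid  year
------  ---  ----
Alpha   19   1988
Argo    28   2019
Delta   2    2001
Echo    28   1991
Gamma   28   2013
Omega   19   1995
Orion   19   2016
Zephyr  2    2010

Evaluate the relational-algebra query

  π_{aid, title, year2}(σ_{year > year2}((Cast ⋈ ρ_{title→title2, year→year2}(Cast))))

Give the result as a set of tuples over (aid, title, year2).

ρ[title→title2, year→year2]: schema becomes (title2, aid, year2); tuples unchanged.
Joining Cast and ρ_{title→title2, year→year2}(Cast) on aid yields {(Alpha, 19, 1988, Alpha, 1988), (Alpha, 19, 1988, Omega, 1995), (Alpha, 19, 1988, Orion, 2016), (Argo, 28, 2019, Argo, 2019), (Argo, 28, 2019, Echo, 1991), (Argo, 28, 2019, Gamma, 2013), (Delta, 2, 2001, Delta, 2001), (Delta, 2, 2001, Zephyr, 2010), (Echo, 28, 1991, Argo, 2019), (Echo, 28, 1991, Echo, 1991), (Echo, 28, 1991, Gamma, 2013), (Gamma, 28, 2013, Argo, 2019), (Gamma, 28, 2013, Echo, 1991), (Gamma, 28, 2013, Gamma, 2013), (Omega, 19, 1995, Alpha, 1988), (Omega, 19, 1995, Omega, 1995), (Omega, 19, 1995, Orion, 2016), (Orion, 19, 2016, Alpha, 1988), (Orion, 19, 2016, Omega, 1995), (Orion, 19, 2016, Orion, 2016), (Zephyr, 2, 2010, Delta, 2001), (Zephyr, 2, 2010, Zephyr, 2010)}.
Filtering on year > year2 leaves {(Argo, 28, 2019, Echo, 1991), (Argo, 28, 2019, Gamma, 2013), (Gamma, 28, 2013, Echo, 1991), (Omega, 19, 1995, Alpha, 1988), (Orion, 19, 2016, Alpha, 1988), (Orion, 19, 2016, Omega, 1995), (Zephyr, 2, 2010, Delta, 2001)}.
Projecting to aid, title, year2: {(19, Omega, 1988), (19, Orion, 1988), (19, Orion, 1995), (2, Zephyr, 2001), (28, Argo, 1991), (28, Argo, 2013), (28, Gamma, 1991)}

{(19, Omega, 1988), (19, Orion, 1988), (19, Orion, 1995), (2, Zephyr, 2001), (28, Argo, 1991), (28, Argo, 2013), (28, Gamma, 1991)}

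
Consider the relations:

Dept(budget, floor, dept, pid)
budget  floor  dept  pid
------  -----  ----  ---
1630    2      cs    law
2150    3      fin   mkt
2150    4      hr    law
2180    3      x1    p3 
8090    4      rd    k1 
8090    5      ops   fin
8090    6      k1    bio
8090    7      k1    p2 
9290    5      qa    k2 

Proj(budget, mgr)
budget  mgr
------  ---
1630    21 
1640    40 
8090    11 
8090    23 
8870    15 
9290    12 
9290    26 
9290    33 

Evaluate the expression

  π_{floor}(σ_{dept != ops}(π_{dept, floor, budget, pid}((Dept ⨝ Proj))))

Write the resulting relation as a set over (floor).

Joining Dept and Proj on budget yields {(1630, 2, cs, law, 21), (8090, 4, rd, k1, 11), (8090, 4, rd, k1, 23), (8090, 5, ops, fin, 11), (8090, 5, ops, fin, 23), (8090, 6, k1, bio, 11), (8090, 6, k1, bio, 23), (8090, 7, k1, p2, 11), (8090, 7, k1, p2, 23), (9290, 5, qa, k2, 12), (9290, 5, qa, k2, 26), (9290, 5, qa, k2, 33)}.
Keep only column(s) dept, floor, budget, pid (6 duplicate(s) eliminated): {(cs, 2, 1630, law), (k1, 6, 8090, bio), (k1, 7, 8090, p2), (ops, 5, 8090, fin), (qa, 5, 9290, k2), (rd, 4, 8090, k1)}
Apply σ_{dept != ops}; surviving tuples: {(cs, 2, 1630, law), (k1, 6, 8090, bio), (k1, 7, 8090, p2), (qa, 5, 9290, k2), (rd, 4, 8090, k1)}
Keep only column(s) floor: {2, 4, 5, 6, 7}

{2, 4, 5, 6, 7}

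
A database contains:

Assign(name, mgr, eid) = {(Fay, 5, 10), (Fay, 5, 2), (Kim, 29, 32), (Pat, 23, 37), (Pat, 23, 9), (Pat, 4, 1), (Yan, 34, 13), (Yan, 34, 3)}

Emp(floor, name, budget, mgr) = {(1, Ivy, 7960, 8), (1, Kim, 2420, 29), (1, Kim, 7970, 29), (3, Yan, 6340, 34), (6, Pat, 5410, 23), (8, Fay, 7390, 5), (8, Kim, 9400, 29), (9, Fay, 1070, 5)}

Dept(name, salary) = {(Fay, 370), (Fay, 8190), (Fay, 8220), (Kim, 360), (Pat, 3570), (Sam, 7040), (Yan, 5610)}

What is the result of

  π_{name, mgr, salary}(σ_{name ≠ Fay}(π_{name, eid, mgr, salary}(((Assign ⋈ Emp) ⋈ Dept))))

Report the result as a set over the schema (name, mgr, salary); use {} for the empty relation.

{(Kim, 29, 360), (Pat, 23, 3570), (Yan, 34, 5610)}

Joining Assign and Emp on name, mgr yields {(Fay, 5, 10, 8, 7390), (Fay, 5, 10, 9, 1070), (Fay, 5, 2, 8, 7390), (Fay, 5, 2, 9, 1070), (Kim, 29, 32, 1, 2420), (Kim, 29, 32, 1, 7970), (Kim, 29, 32, 8, 9400), (Pat, 23, 37, 6, 5410), (Pat, 23, 9, 6, 5410), (Yan, 34, 13, 3, 6340), (Yan, 34, 3, 3, 6340)}.
Joining (Assign ⋈ Emp) and Dept on name yields {(Fay, 5, 10, 8, 7390, 370), (Fay, 5, 10, 8, 7390, 8190), (Fay, 5, 10, 8, 7390, 8220), (Fay, 5, 10, 9, 1070, 370), (Fay, 5, 10, 9, 1070, 8190), (Fay, 5, 10, 9, 1070, 8220), (Fay, 5, 2, 8, 7390, 370), (Fay, 5, 2, 8, 7390, 8190), (Fay, 5, 2, 8, 7390, 8220), (Fay, 5, 2, 9, 1070, 370), (Fay, 5, 2, 9, 1070, 8190), (Fay, 5, 2, 9, 1070, 8220), (Kim, 29, 32, 1, 2420, 360), (Kim, 29, 32, 1, 7970, 360), (Kim, 29, 32, 8, 9400, 360), (Pat, 23, 37, 6, 5410, 3570), (Pat, 23, 9, 6, 5410, 3570), (Yan, 34, 13, 3, 6340, 5610), (Yan, 34, 3, 3, 6340, 5610)}.
π[name, eid, mgr, salary]: project onto (name, eid, mgr, salary) (8 duplicate(s) eliminated) → {(Fay, 10, 5, 370), (Fay, 10, 5, 8190), (Fay, 10, 5, 8220), (Fay, 2, 5, 370), (Fay, 2, 5, 8190), (Fay, 2, 5, 8220), (Kim, 32, 29, 360), (Pat, 37, 23, 3570), (Pat, 9, 23, 3570), (Yan, 13, 34, 5610), (Yan, 3, 34, 5610)}
Apply σ_{name ≠ Fay}; surviving tuples: {(Kim, 32, 29, 360), (Pat, 37, 23, 3570), (Pat, 9, 23, 3570), (Yan, 13, 34, 5610), (Yan, 3, 34, 5610)}
π[name, mgr, salary]: project onto (name, mgr, salary) (2 duplicate(s) eliminated) → {(Kim, 29, 360), (Pat, 23, 3570), (Yan, 34, 5610)}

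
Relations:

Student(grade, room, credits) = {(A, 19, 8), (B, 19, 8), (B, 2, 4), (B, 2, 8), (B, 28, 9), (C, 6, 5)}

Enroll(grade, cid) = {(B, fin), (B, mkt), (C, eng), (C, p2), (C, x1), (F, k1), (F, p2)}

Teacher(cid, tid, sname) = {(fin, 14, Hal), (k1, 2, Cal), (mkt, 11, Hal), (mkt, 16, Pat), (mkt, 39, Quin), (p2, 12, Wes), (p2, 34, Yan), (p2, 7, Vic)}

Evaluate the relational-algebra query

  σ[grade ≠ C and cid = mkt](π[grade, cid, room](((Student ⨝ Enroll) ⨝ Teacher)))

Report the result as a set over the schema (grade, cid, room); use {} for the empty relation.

Student ⋈ Enroll (natural join on grade): {(B, 19, 8, fin), (B, 19, 8, mkt), (B, 2, 4, fin), (B, 2, 4, mkt), (B, 2, 8, fin), (B, 2, 8, mkt), (B, 28, 9, fin), (B, 28, 9, mkt), (C, 6, 5, eng), (C, 6, 5, p2), (C, 6, 5, x1)}
(Student ⨝ Enroll) ⋈ Teacher (natural join on cid): {(B, 19, 8, fin, 14, Hal), (B, 19, 8, mkt, 11, Hal), (B, 19, 8, mkt, 16, Pat), (B, 19, 8, mkt, 39, Quin), (B, 2, 4, fin, 14, Hal), (B, 2, 4, mkt, 11, Hal), (B, 2, 4, mkt, 16, Pat), (B, 2, 4, mkt, 39, Quin), (B, 2, 8, fin, 14, Hal), (B, 2, 8, mkt, 11, Hal), (B, 2, 8, mkt, 16, Pat), (B, 2, 8, mkt, 39, Quin), (B, 28, 9, fin, 14, Hal), (B, 28, 9, mkt, 11, Hal), (B, 28, 9, mkt, 16, Pat), (B, 28, 9, mkt, 39, Quin), (C, 6, 5, p2, 12, Wes), (C, 6, 5, p2, 34, Yan), (C, 6, 5, p2, 7, Vic)}
π_{grade, cid, room} gives {(B, fin, 19), (B, fin, 2), (B, fin, 28), (B, mkt, 19), (B, mkt, 2), (B, mkt, 28), (C, p2, 6)} (12 duplicate(s) eliminated).
σ[grade ≠ C and cid = mkt]: keep tuples satisfying grade ≠ C and cid = mkt → {(B, mkt, 19), (B, mkt, 2), (B, mkt, 28)}

{(B, mkt, 19), (B, mkt, 2), (B, mkt, 28)}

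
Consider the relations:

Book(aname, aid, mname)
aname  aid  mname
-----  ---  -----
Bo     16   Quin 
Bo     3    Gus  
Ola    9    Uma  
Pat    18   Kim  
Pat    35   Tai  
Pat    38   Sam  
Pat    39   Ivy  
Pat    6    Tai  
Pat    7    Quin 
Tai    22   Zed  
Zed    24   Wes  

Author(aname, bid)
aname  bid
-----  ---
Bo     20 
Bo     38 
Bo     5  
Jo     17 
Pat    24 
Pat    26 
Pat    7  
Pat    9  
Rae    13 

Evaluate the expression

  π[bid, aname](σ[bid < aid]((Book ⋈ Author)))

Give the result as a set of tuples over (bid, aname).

Book ⋈ Author (natural join on aname): {(Bo, 16, Quin, 20), (Bo, 16, Quin, 38), (Bo, 16, Quin, 5), (Bo, 3, Gus, 20), (Bo, 3, Gus, 38), (Bo, 3, Gus, 5), (Pat, 18, Kim, 24), (Pat, 18, Kim, 26), (Pat, 18, Kim, 7), (Pat, 18, Kim, 9), (Pat, 35, Tai, 24), (Pat, 35, Tai, 26), (Pat, 35, Tai, 7), (Pat, 35, Tai, 9), (Pat, 38, Sam, 24), (Pat, 38, Sam, 26), (Pat, 38, Sam, 7), (Pat, 38, Sam, 9), (Pat, 39, Ivy, 24), (Pat, 39, Ivy, 26), (Pat, 39, Ivy, 7), (Pat, 39, Ivy, 9), (Pat, 6, Tai, 24), (Pat, 6, Tai, 26), (Pat, 6, Tai, 7), (Pat, 6, Tai, 9), (Pat, 7, Quin, 24), (Pat, 7, Quin, 26), (Pat, 7, Quin, 7), (Pat, 7, Quin, 9)}
Selection bid < aid: {(Bo, 16, Quin, 5), (Pat, 18, Kim, 7), (Pat, 18, Kim, 9), (Pat, 35, Tai, 24), (Pat, 35, Tai, 26), (Pat, 35, Tai, 7), (Pat, 35, Tai, 9), (Pat, 38, Sam, 24), (Pat, 38, Sam, 26), (Pat, 38, Sam, 7), (Pat, 38, Sam, 9), (Pat, 39, Ivy, 24), (Pat, 39, Ivy, 26), (Pat, 39, Ivy, 7), (Pat, 39, Ivy, 9)}
π[bid, aname]: project onto (bid, aname) (10 duplicate(s) eliminated) → {(24, Pat), (26, Pat), (5, Bo), (7, Pat), (9, Pat)}

{(24, Pat), (26, Pat), (5, Bo), (7, Pat), (9, Pat)}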